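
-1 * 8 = -8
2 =2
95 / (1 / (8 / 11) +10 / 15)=46.53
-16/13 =-1.23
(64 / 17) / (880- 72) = 8 / 1717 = 0.00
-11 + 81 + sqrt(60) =2 * sqrt(15) + 70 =77.75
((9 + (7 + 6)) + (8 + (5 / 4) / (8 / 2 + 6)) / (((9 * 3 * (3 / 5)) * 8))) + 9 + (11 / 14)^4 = 391374313 / 12446784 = 31.44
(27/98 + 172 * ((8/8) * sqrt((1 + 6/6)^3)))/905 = 27/88690 + 344 * sqrt(2)/905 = 0.54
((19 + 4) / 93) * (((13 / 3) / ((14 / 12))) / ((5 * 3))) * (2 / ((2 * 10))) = 299 / 48825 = 0.01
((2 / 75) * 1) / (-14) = -1 / 525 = -0.00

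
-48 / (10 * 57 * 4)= -2 / 95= -0.02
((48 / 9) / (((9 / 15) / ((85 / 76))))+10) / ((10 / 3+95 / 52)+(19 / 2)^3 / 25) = 8866000 / 17541807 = 0.51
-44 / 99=-4 / 9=-0.44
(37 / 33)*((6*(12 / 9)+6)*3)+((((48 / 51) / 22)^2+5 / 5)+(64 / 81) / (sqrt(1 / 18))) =64*sqrt(2) / 27+1681755 / 34969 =51.44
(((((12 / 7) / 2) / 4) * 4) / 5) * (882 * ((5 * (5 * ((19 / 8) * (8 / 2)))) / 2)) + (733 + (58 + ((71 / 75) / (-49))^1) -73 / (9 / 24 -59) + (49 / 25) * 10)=4620861703 / 246225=18766.83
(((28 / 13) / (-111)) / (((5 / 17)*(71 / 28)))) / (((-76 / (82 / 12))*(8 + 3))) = 68306 / 321190155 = 0.00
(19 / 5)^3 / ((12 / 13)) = 89167 / 1500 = 59.44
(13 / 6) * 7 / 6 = 91 / 36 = 2.53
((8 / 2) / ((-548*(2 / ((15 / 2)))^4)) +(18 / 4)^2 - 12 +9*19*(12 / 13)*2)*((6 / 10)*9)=794009709 / 455936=1741.49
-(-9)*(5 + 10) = 135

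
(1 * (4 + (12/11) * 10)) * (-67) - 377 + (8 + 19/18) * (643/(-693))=-1384.31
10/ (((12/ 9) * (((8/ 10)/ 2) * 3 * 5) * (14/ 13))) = 65/ 56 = 1.16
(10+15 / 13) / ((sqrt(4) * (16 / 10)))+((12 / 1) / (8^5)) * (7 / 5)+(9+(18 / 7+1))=59852151 / 3727360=16.06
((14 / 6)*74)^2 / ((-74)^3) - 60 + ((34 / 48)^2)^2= -59.82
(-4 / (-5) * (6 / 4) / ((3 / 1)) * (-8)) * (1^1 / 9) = -16 / 45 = -0.36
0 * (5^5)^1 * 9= 0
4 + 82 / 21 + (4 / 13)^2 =28390 / 3549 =8.00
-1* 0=0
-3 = -3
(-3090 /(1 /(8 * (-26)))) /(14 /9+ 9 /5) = 28922400 /151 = 191539.07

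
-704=-704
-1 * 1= -1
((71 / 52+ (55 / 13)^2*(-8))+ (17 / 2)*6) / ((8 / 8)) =-61401 / 676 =-90.83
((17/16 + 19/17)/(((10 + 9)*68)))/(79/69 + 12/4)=40917/100507264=0.00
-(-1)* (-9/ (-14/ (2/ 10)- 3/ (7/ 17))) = 0.12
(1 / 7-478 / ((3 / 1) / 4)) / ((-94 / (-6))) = -13381 / 329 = -40.67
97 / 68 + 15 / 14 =1189 / 476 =2.50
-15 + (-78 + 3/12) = -371/4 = -92.75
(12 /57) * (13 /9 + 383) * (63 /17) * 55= 5328400 /323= 16496.59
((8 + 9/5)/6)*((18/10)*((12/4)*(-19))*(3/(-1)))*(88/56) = 39501/50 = 790.02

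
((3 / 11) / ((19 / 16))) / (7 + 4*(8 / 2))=48 / 4807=0.01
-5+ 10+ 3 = 8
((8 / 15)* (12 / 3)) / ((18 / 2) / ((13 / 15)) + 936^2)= 416 / 170840745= 0.00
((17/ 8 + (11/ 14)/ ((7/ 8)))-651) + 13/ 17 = -4313023/ 6664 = -647.21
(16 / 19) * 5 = 80 / 19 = 4.21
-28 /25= -1.12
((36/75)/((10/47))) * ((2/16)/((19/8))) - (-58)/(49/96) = 13237818/116375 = 113.75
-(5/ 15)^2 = -1/ 9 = -0.11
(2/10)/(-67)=-1/335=-0.00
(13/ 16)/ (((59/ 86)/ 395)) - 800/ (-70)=1583395/ 3304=479.24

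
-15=-15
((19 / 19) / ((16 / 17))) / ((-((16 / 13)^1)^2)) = -2873 / 4096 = -0.70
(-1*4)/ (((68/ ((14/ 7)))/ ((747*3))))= -263.65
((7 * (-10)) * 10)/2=-350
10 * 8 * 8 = 640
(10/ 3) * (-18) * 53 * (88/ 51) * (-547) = 51024160/ 17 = 3001421.18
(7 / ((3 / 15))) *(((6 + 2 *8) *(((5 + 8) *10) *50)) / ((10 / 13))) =6506500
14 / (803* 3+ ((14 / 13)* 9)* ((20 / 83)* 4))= 15106 / 2609391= 0.01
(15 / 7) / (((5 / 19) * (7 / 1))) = 57 / 49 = 1.16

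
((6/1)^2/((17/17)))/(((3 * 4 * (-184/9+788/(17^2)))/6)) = -23409/23042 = -1.02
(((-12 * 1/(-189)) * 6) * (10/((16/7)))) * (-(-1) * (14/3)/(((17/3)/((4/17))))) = 280/867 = 0.32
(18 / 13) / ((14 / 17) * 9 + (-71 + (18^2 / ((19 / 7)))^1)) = 5814 / 234221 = 0.02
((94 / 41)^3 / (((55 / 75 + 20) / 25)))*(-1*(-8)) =2491752000 / 21434431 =116.25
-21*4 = -84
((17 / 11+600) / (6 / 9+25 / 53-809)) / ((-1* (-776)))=-1052103 / 1096449200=-0.00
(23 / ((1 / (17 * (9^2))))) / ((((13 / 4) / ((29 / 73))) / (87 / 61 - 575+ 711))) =30797767188 / 57889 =532014.15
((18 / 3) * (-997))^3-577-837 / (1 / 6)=-214061831767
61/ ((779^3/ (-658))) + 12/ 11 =5672308150/ 5200020529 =1.09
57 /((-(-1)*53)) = 57 /53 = 1.08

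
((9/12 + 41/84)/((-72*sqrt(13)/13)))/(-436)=13*sqrt(13)/329616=0.00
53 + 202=255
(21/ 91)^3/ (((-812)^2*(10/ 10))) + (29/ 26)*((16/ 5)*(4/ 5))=103406238883/ 36214469200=2.86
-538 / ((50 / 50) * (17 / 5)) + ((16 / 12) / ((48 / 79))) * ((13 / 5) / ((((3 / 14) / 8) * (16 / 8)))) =-51.73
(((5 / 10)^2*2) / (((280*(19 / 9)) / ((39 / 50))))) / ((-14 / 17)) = -5967 / 7448000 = -0.00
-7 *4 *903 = -25284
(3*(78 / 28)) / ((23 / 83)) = 9711 / 322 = 30.16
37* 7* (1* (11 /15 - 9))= -2141.07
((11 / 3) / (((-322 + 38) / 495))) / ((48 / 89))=-53845 / 4544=-11.85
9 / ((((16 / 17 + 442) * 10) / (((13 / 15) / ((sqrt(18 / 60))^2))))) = 221 / 37650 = 0.01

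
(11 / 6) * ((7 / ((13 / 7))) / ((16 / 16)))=539 / 78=6.91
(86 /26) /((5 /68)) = 2924 /65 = 44.98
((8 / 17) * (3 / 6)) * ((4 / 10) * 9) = 0.85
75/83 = 0.90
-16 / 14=-8 / 7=-1.14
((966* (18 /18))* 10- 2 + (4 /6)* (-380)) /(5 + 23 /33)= 155177 /94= 1650.82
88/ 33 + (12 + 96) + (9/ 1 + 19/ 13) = 4724/ 39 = 121.13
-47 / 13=-3.62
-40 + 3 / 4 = -157 / 4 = -39.25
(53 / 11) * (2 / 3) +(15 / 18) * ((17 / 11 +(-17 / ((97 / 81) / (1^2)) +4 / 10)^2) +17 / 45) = 415157029 / 2540430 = 163.42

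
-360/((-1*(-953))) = -360/953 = -0.38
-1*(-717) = 717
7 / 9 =0.78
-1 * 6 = -6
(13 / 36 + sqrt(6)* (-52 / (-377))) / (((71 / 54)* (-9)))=-13 / 426 - 24* sqrt(6) / 2059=-0.06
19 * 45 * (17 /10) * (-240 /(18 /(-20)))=387600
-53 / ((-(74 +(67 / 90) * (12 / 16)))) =6360 / 8947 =0.71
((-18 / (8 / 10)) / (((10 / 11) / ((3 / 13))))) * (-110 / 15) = 41.88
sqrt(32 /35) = 4 * sqrt(70) /35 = 0.96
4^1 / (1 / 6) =24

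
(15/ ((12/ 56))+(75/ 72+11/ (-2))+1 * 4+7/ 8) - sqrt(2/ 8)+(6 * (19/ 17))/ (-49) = 697519/ 9996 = 69.78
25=25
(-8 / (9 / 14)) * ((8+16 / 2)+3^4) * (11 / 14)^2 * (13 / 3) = -610324 / 189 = -3229.23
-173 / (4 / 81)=-14013 / 4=-3503.25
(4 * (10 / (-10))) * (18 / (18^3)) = -1 / 81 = -0.01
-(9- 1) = -8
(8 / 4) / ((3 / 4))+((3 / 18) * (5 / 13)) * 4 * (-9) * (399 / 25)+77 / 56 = -51151 / 1560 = -32.79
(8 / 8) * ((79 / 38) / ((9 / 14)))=553 / 171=3.23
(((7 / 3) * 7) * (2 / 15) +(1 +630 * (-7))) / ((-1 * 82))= 198307 / 3690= 53.74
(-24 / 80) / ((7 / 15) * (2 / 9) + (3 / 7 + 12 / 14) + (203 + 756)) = -567 / 1815136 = -0.00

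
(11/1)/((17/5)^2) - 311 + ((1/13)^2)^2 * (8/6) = -7677538376/24762387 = -310.05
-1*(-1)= 1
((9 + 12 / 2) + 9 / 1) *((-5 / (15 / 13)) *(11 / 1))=-1144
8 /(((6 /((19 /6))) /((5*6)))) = 380 /3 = 126.67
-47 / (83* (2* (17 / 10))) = -235 / 1411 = -0.17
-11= -11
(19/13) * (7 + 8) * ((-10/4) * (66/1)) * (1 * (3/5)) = -2170.38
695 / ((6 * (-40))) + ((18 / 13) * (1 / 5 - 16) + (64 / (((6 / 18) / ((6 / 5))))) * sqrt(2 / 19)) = -77291 / 3120 + 1152 * sqrt(38) / 95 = 49.98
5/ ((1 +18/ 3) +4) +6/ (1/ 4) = 24.45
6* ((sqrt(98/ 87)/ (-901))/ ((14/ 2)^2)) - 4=-4 - 2* sqrt(174)/ 182903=-4.00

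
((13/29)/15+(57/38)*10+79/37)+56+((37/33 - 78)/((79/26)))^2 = 26010849298513/36462948885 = 713.35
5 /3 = 1.67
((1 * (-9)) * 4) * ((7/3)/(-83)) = 84/83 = 1.01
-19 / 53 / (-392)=0.00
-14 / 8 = -1.75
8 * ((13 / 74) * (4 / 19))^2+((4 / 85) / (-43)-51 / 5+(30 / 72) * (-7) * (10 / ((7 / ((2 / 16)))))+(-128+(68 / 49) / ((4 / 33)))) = -108134457797267 / 849699464208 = -127.26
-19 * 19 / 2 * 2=-361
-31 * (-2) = 62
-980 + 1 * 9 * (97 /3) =-689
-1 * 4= -4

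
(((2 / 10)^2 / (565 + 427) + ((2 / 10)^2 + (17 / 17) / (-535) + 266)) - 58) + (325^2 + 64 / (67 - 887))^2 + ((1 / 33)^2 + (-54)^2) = 10839118669295412144863 / 971540808480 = 11156627261.24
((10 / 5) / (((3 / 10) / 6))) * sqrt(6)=40 * sqrt(6)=97.98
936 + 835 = 1771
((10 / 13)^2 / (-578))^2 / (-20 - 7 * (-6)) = 1250 / 26239876091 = 0.00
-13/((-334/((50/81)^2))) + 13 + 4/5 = 75683653/5478435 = 13.81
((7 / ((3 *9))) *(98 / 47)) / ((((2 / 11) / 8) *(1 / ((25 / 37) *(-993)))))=-249772600 / 15651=-15958.89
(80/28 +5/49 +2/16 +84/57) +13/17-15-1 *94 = -13127221/126616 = -103.68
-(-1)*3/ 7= 3/ 7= 0.43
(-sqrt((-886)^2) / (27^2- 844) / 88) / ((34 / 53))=23479 / 172040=0.14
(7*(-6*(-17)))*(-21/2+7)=-2499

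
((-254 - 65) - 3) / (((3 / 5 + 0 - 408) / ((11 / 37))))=2530 / 10767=0.23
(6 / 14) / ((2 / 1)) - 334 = -4673 / 14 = -333.79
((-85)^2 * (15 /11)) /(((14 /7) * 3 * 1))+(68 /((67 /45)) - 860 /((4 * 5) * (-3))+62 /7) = 1710.91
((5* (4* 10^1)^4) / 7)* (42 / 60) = 1280000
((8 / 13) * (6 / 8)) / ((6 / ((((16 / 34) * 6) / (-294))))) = -8 / 10829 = -0.00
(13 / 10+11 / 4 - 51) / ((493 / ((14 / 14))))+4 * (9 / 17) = 2.02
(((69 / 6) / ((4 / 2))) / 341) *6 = 69 / 682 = 0.10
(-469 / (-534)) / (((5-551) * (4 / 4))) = -67 / 41652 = -0.00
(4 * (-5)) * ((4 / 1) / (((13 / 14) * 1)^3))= -219520 / 2197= -99.92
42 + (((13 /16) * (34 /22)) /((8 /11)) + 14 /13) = 74553 /1664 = 44.80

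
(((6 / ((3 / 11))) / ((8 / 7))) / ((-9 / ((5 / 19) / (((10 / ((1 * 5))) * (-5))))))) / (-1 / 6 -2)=-77 / 2964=-0.03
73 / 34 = 2.15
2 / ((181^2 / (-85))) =-0.01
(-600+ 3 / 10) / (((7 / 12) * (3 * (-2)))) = 5997 / 35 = 171.34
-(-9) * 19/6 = 57/2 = 28.50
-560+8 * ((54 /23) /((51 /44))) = -212624 /391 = -543.80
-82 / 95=-0.86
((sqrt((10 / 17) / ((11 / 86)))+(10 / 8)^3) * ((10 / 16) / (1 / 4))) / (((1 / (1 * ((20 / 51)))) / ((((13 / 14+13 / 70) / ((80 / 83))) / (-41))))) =-1079 * sqrt(40205) / 3649492 -134875 / 2498048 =-0.11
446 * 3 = 1338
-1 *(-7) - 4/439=3069/439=6.99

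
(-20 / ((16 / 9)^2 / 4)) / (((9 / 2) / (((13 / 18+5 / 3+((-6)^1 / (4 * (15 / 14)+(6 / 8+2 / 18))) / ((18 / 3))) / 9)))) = -256175 / 186768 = -1.37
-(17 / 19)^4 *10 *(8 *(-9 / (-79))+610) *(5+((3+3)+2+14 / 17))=-557211334100 / 10295359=-54122.57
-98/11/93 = -98/1023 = -0.10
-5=-5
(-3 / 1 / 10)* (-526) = 789 / 5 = 157.80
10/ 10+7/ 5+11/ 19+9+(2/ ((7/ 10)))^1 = 14.84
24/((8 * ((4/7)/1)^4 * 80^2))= 7203/1638400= 0.00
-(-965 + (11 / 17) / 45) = 738214 / 765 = 964.99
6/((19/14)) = 84/19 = 4.42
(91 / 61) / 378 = 13 / 3294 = 0.00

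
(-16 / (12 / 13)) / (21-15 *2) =52 / 27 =1.93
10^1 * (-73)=-730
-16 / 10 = -8 / 5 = -1.60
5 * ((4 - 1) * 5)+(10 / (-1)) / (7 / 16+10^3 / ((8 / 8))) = 1200365 / 16007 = 74.99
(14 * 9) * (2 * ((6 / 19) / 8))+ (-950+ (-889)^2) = 14998238 / 19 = 789380.95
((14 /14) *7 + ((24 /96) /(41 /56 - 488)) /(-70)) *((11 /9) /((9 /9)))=10505506 /1227915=8.56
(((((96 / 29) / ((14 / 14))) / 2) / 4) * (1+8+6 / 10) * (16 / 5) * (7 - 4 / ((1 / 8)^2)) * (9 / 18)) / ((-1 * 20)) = 286848 / 3625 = 79.13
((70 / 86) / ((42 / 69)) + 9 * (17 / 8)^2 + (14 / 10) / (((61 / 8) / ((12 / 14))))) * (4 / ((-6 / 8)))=-224.72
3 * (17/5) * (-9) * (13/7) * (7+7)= -11934/5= -2386.80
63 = 63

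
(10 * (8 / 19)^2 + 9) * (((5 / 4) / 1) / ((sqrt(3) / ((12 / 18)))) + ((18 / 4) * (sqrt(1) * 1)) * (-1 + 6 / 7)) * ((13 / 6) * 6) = -455013 / 5054 + 252785 * sqrt(3) / 6498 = -22.65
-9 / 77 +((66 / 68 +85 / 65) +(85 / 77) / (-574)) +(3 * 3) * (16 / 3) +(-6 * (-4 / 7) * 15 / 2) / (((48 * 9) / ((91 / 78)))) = 17662461211 / 351639288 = 50.23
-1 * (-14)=14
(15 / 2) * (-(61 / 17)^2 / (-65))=11163 / 7514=1.49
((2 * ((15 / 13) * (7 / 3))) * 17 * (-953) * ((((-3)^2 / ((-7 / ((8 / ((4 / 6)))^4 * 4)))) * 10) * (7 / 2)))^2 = 106020048371242141780828.40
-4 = -4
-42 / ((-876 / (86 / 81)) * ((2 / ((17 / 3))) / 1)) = 5117 / 35478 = 0.14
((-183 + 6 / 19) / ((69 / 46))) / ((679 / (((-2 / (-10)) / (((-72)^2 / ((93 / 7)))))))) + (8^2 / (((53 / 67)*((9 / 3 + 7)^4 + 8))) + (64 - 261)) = -566166852032989 / 2874060010080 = -196.99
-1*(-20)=20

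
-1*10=-10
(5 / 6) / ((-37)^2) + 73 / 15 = 66633 / 13690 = 4.87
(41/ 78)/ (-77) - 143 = -858899/ 6006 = -143.01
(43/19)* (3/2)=129/38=3.39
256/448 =4/7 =0.57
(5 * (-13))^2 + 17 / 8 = 33817 / 8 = 4227.12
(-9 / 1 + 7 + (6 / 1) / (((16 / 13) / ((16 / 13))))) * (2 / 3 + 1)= 20 / 3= 6.67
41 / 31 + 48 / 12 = 165 / 31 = 5.32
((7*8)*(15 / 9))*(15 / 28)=50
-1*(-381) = 381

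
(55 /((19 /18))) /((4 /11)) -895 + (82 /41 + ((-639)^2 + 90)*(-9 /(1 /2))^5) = -29325373573513 /38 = -771720357197.71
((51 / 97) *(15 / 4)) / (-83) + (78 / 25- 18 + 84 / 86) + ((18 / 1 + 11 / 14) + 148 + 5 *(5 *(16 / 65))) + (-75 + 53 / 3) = 960977280643 / 9451068900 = 101.68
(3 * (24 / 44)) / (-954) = -1 / 583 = -0.00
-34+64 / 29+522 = 14216 / 29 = 490.21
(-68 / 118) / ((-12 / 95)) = 1615 / 354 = 4.56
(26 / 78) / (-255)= -1 / 765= -0.00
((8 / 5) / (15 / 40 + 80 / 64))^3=262144 / 274625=0.95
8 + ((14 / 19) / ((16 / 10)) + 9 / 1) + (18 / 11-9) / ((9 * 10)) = 72643 / 4180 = 17.38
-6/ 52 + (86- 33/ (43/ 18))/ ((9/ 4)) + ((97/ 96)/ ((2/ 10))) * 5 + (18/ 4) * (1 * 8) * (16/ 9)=19516693/ 160992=121.23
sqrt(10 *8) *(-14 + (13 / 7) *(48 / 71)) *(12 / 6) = -50672 *sqrt(5) / 497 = -227.98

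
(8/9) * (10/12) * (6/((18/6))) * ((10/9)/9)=400/2187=0.18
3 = 3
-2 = -2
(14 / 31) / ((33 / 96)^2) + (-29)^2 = 3168927 / 3751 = 844.82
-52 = -52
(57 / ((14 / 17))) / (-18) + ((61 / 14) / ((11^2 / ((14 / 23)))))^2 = -2501351183 / 650587476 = -3.84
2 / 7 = 0.29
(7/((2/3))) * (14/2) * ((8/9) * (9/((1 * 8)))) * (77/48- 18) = -38563/32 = -1205.09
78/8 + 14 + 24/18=301/12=25.08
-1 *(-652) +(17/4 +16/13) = 34189/52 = 657.48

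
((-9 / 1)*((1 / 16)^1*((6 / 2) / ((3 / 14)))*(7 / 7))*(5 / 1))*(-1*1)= 315 / 8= 39.38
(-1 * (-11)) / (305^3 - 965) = 11 / 28371660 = 0.00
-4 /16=-1 /4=-0.25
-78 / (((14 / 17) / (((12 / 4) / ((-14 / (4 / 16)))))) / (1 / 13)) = 0.39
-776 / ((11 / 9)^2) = -62856 / 121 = -519.47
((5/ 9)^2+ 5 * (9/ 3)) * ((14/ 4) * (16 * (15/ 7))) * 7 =12859.26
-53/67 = -0.79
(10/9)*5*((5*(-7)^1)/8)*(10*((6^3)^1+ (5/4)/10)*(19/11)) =-143723125/1584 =-90734.30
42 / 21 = 2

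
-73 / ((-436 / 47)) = 3431 / 436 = 7.87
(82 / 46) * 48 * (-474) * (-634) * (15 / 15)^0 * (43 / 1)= 25430865984 / 23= 1105689825.39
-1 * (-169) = 169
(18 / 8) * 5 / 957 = 15 / 1276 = 0.01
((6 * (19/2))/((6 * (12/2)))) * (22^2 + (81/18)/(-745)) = 13701869/17880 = 766.32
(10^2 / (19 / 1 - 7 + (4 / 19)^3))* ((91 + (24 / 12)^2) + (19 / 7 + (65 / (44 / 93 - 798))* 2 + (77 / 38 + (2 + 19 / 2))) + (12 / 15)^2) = 994600603686 / 1069167967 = 930.26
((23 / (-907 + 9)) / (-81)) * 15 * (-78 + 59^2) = 391345 / 24246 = 16.14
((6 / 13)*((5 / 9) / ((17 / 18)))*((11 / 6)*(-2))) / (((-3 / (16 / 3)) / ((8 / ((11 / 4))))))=10240 / 1989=5.15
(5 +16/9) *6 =40.67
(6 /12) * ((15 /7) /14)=15 /196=0.08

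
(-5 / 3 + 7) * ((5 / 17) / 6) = 40 / 153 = 0.26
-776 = -776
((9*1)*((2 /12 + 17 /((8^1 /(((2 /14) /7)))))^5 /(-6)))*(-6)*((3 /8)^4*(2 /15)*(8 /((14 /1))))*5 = 919358226007 /33174037869887488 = 0.00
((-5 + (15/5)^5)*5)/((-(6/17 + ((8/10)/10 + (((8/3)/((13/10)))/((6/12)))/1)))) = -9862125/37588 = -262.37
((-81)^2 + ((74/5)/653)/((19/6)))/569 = 407012079/35297915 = 11.53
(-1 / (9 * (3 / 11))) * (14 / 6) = -77 / 81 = -0.95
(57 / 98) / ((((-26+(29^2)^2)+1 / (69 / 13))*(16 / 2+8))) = 3933 / 76519353344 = 0.00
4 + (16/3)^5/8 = 132044/243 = 543.39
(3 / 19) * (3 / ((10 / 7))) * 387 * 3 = 73143 / 190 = 384.96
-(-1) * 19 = 19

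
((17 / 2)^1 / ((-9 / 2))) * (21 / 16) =-119 / 48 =-2.48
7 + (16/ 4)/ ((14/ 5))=59/ 7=8.43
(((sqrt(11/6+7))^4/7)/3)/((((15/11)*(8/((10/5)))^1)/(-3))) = -30899/15120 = -2.04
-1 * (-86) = 86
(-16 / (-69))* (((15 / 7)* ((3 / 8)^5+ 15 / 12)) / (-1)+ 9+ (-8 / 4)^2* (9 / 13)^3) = 1282155733 / 724412416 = 1.77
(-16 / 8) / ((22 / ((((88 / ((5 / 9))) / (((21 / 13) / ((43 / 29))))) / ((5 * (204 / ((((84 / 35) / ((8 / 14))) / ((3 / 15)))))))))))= -3354 / 12325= -0.27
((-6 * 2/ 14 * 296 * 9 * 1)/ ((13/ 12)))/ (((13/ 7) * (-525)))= 63936/ 29575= 2.16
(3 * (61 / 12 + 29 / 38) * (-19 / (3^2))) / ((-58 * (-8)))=-0.08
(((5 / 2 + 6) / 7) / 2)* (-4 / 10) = -0.24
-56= -56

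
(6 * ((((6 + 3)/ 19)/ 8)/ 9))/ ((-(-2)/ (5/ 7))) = 15/ 1064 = 0.01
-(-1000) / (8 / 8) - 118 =882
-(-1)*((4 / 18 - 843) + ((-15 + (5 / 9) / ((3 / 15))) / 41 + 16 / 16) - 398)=-457588 / 369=-1240.08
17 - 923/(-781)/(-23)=16.95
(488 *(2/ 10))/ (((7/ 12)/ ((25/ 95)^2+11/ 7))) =24278976/ 88445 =274.51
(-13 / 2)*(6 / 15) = -13 / 5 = -2.60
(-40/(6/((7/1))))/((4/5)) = -175/3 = -58.33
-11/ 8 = -1.38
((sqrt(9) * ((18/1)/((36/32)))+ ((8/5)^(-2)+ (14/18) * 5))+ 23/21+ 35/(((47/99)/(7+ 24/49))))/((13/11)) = 97099343/189504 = 512.39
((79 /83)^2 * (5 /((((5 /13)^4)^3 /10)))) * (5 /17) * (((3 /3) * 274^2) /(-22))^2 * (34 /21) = 23970979070561.80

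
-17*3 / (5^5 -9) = -51 / 3116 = -0.02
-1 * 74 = -74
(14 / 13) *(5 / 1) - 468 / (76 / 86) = -129476 / 247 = -524.19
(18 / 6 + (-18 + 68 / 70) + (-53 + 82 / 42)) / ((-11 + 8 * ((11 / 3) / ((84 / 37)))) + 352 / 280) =-20499 / 1001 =-20.48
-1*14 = -14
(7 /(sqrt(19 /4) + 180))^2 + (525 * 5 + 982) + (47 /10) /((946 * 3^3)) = 3607.00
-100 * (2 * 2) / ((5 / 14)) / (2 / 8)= -4480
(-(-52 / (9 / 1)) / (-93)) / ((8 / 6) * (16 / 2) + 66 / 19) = -38 / 8649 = -0.00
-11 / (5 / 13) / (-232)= 143 / 1160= 0.12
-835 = -835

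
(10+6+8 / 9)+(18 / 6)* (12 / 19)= 3212 / 171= 18.78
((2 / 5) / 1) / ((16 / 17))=17 / 40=0.42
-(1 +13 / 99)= -112 / 99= -1.13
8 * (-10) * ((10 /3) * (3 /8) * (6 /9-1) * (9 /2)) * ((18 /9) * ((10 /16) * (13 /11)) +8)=31275 /22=1421.59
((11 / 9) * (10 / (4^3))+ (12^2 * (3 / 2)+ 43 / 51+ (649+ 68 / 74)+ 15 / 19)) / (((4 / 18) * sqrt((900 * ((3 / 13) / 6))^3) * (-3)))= -7765348513 * sqrt(26) / 6195398400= -6.39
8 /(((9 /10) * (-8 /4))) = -40 /9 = -4.44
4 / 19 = 0.21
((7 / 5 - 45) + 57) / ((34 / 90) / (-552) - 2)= -332856 / 49697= -6.70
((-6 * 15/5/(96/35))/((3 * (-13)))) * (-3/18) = -35/1248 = -0.03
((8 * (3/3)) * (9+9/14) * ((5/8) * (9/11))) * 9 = 54675/154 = 355.03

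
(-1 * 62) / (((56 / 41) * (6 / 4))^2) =-52111 / 3528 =-14.77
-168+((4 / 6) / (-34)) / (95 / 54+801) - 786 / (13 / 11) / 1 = -7980984624 / 9580129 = -833.08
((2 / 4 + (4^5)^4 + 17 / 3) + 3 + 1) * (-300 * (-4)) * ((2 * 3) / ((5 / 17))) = 26916044648205360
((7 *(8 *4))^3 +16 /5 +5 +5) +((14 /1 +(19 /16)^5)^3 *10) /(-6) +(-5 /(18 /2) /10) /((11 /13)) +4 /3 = 6410138249289756639454855229 /570696144780389253120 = 11232138.69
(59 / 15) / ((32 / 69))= 1357 / 160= 8.48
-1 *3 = -3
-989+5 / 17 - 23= -17199 / 17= -1011.71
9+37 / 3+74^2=16492 / 3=5497.33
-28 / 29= -0.97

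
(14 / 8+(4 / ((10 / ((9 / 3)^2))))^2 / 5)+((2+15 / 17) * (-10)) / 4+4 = 9657 / 8500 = 1.14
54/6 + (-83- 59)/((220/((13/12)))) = 10957/1320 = 8.30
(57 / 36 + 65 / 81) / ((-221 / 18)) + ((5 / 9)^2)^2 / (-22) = -3168406 / 15949791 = -0.20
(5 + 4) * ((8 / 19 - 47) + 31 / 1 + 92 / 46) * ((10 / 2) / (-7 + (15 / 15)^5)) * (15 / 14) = 29025 / 266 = 109.12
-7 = -7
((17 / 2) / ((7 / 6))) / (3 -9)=-17 / 14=-1.21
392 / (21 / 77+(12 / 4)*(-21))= -2156 / 345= -6.25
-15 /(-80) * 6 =9 /8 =1.12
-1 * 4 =-4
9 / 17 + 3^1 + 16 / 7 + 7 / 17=741 / 119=6.23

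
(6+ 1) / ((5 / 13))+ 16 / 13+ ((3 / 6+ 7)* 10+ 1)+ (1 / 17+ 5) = 111041 / 1105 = 100.49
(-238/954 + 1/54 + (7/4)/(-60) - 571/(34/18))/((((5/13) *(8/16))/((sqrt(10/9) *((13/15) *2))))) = -99510404747 *sqrt(10)/109471500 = -2874.53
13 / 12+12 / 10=137 / 60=2.28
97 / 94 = 1.03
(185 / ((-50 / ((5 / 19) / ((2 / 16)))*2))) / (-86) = 37 / 817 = 0.05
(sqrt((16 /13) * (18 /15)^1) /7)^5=0.00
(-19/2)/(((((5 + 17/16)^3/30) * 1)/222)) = -259153920/912673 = -283.95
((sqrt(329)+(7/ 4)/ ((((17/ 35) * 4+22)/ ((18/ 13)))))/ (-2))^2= 83.17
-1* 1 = -1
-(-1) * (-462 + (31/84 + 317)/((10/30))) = 13723/28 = 490.11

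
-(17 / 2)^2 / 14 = -289 / 56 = -5.16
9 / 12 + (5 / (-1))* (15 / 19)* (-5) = 1557 / 76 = 20.49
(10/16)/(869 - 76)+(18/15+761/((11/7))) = 169391419/348920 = 485.47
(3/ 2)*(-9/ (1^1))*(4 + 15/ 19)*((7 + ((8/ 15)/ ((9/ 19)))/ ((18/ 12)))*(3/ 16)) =-285649/ 3040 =-93.96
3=3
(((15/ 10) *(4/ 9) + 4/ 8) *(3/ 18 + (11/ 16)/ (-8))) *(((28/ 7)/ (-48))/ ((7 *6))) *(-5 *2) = 155/ 82944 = 0.00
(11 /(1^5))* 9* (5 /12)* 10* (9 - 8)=825 /2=412.50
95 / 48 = 1.98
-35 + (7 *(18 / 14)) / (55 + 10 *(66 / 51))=-13424 / 385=-34.87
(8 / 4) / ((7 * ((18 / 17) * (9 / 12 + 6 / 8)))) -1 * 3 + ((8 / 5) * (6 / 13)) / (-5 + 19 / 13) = -65831 / 21735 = -3.03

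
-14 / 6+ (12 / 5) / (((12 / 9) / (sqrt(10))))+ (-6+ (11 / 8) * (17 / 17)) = -167 / 24+ 9 * sqrt(10) / 5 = -1.27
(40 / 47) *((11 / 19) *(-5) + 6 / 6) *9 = -14.51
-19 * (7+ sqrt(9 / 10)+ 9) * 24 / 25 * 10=-14592 / 5 -1368 * sqrt(10) / 25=-3091.44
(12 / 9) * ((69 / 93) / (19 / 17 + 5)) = 391 / 2418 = 0.16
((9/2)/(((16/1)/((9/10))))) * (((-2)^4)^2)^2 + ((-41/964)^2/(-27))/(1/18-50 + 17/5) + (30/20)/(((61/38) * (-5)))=29543749011063757/1780965581880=16588.61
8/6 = 4/3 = 1.33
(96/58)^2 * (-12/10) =-13824/4205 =-3.29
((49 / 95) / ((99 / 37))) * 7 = 1.35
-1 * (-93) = 93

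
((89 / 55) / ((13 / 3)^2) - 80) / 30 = -742799 / 278850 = -2.66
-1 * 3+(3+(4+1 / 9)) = 37 / 9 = 4.11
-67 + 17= -50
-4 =-4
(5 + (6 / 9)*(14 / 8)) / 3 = 37 / 18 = 2.06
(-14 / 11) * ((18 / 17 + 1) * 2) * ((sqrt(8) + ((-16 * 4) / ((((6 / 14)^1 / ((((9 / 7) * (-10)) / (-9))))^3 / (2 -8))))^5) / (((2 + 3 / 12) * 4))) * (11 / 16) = -232944233092334858267.18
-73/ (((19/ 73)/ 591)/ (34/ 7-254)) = 5492621616/ 133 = 41297906.89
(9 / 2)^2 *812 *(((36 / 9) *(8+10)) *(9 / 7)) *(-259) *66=-26019666288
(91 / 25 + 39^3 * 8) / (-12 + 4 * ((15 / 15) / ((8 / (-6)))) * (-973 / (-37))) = -438963967 / 84075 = -5221.10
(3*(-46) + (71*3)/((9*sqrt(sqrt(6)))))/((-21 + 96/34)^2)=-13294/31827 + 20519*6^(3/4)/1718658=-0.37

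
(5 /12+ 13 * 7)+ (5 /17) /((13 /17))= 14321 /156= 91.80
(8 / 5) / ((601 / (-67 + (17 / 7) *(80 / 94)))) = -170904 / 988645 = -0.17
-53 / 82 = -0.65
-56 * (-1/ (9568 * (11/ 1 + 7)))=7/ 21528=0.00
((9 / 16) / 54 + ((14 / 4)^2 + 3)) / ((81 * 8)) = 1465 / 62208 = 0.02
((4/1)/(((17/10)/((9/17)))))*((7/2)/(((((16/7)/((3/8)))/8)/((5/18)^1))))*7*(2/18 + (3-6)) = -111475/3468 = -32.14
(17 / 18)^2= 289 / 324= 0.89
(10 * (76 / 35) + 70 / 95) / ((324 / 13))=19409 / 21546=0.90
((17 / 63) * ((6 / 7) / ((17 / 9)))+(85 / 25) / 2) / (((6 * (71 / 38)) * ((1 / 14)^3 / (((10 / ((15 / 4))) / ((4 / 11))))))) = 10451672 / 3195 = 3271.26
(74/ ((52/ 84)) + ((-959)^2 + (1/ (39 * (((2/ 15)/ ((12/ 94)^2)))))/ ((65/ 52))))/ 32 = 2031839395/ 70688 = 28743.77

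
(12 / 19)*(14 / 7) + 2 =62 / 19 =3.26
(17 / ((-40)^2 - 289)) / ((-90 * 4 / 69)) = -17 / 6840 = -0.00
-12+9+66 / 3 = 19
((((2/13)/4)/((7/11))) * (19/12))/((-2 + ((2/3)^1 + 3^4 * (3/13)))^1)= 0.01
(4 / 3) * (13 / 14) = 26 / 21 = 1.24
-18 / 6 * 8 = -24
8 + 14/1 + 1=23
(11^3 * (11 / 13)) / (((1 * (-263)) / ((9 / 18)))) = -14641 / 6838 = -2.14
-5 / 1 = -5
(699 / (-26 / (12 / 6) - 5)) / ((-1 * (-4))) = -233 / 24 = -9.71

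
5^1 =5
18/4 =9/2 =4.50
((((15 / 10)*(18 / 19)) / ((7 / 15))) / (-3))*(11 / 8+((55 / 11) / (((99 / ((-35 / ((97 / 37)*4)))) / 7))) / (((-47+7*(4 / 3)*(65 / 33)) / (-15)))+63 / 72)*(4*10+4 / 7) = -904689810 / 13465249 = -67.19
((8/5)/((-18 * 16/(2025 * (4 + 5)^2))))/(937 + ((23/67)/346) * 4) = -4694355/4827028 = -0.97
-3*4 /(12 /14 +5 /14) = -168 /17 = -9.88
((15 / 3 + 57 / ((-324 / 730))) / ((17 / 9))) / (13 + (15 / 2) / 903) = -2006165 / 399381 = -5.02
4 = 4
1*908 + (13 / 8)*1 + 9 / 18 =7281 / 8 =910.12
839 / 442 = 1.90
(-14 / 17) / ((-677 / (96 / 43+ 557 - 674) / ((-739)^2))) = -37731499890 / 494887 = -76242.66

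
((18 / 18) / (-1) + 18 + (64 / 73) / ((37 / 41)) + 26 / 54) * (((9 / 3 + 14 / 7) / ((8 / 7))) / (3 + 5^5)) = 346325 / 13418568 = 0.03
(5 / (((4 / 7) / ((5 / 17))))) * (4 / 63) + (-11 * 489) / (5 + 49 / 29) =-23861773 / 29682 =-803.91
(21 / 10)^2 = 441 / 100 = 4.41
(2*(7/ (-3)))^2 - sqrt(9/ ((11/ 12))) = 196/ 9 - 6*sqrt(33)/ 11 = 18.64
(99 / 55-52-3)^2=70756 / 25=2830.24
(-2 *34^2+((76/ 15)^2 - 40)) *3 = -6978.99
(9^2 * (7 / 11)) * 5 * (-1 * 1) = -2835 / 11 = -257.73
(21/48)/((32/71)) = 497/512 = 0.97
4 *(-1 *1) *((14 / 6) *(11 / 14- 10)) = 86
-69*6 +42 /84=-827 /2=-413.50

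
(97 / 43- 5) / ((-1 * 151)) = 118 / 6493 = 0.02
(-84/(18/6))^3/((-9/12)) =87808/3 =29269.33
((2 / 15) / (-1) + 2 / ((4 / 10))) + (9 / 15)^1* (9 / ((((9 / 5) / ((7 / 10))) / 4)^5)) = 591041 / 10935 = 54.05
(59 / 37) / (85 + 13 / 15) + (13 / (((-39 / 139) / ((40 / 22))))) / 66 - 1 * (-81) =4138410029 / 51897384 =79.74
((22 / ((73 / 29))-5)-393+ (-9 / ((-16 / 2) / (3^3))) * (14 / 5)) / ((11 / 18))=-363393 / 730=-497.80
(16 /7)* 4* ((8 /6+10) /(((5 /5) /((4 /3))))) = 8704 /63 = 138.16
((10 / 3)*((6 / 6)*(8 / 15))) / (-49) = -16 / 441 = -0.04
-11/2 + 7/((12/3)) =-3.75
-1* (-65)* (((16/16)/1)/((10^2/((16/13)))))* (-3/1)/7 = -12/35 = -0.34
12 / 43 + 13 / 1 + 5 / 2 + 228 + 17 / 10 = 52778 / 215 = 245.48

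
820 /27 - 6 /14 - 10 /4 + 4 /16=20935 /756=27.69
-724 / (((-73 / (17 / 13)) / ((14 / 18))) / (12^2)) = 1452.58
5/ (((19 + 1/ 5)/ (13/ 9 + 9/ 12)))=1975/ 3456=0.57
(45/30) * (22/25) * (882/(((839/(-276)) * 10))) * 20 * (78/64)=-39162123/41950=-933.54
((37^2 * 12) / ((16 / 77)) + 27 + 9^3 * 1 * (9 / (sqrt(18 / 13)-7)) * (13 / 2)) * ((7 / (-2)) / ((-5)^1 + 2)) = 420689423 / 4952-597051 * sqrt(26) / 2476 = 83723.88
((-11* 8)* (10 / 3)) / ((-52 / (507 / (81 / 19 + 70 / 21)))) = 163020 / 433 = 376.49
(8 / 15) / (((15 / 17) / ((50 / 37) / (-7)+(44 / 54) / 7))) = -72896 / 1573425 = -0.05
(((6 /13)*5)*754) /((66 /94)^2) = 3529.53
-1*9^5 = -59049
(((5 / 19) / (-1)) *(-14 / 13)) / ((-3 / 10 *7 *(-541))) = 100 / 400881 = 0.00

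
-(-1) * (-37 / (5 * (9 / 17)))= -629 / 45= -13.98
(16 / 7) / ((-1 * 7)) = -16 / 49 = -0.33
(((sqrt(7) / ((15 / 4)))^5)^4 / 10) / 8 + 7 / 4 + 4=38240530042121193712650931 / 6650513460159301757812500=5.75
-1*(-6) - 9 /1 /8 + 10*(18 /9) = 199 /8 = 24.88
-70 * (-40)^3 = 4480000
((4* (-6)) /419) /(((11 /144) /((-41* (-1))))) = -141696 /4609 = -30.74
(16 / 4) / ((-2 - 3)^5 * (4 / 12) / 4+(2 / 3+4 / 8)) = -0.02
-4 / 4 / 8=-1 / 8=-0.12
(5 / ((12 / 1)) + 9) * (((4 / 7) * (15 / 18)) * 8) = 2260 / 63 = 35.87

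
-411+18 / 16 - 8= -3343 / 8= -417.88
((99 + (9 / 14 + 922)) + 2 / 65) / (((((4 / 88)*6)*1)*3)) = 10226953 / 8190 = 1248.71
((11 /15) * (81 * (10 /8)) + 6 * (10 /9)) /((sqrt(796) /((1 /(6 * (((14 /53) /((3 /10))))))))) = 51463 * sqrt(199) /1337280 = 0.54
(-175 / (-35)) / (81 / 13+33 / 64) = 4160 / 5613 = 0.74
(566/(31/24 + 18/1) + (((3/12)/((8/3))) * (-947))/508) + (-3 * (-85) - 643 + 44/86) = -115968246333/323640704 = -358.32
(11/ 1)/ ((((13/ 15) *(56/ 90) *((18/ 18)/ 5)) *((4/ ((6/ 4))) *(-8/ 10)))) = -556875/ 11648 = -47.81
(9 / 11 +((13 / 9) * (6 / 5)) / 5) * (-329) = -383.24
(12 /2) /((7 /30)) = 180 /7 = 25.71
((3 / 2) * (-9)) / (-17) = 27 / 34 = 0.79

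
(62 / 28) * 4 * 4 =248 / 7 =35.43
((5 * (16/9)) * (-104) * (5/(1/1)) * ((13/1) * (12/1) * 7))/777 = -2163200/333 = -6496.10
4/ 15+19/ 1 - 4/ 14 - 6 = 1363/ 105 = 12.98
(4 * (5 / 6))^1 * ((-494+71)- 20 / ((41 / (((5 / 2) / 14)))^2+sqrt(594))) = -3673484575618090 / 2605305872949+62500 * sqrt(66) / 868435290983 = -1410.00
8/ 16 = 1/ 2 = 0.50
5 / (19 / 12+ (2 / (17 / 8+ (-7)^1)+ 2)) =52 / 33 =1.58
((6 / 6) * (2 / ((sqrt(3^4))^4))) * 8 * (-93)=-496 / 2187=-0.23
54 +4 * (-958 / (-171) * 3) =6910 / 57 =121.23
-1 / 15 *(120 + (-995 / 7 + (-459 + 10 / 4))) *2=6701 / 105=63.82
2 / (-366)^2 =1 / 66978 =0.00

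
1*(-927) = -927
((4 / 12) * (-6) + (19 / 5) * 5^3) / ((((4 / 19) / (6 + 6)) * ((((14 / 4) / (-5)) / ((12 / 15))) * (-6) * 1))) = 5135.43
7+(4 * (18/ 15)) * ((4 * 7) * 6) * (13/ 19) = 53081/ 95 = 558.75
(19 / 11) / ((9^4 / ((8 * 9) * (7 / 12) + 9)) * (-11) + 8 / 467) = -150841 / 123579313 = -0.00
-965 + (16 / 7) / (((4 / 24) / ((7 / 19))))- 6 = -18353 / 19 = -965.95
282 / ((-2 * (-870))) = 47 / 290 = 0.16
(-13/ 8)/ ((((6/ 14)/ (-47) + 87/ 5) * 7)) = -3055/ 228864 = -0.01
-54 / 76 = -27 / 38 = -0.71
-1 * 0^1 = 0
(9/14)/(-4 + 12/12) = -3/14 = -0.21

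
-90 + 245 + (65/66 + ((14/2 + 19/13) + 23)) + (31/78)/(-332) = 187.45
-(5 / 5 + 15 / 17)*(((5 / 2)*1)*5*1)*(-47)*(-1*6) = -112800 / 17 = -6635.29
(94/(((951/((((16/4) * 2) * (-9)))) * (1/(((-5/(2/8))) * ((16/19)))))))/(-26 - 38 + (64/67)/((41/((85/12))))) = -371833920/198030217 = -1.88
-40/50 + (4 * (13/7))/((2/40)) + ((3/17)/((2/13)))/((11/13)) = 1952073/13090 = 149.13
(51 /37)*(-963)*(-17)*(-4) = -3339684 /37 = -90261.73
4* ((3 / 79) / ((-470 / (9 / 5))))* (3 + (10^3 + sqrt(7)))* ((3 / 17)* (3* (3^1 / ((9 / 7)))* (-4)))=4536* sqrt(7) / 1578025 + 267624 / 92825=2.89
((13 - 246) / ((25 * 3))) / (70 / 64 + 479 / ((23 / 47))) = -171488 / 54091575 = -0.00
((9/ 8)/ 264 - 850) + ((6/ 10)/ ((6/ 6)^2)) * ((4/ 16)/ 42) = -20943807/ 24640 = -849.99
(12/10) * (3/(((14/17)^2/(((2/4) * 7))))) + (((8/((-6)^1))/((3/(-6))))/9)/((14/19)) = 71747/3780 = 18.98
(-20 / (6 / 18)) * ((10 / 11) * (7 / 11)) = -34.71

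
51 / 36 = 17 / 12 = 1.42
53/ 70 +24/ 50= 433/ 350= 1.24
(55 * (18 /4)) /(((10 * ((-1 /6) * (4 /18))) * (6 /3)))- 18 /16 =-1341 /4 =-335.25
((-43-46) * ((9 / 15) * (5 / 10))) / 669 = -89 / 2230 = -0.04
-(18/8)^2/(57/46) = -621/152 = -4.09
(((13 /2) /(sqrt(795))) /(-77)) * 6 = -13 * sqrt(795) /20405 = -0.02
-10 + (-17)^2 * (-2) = -588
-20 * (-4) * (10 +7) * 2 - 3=2717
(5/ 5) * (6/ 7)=6/ 7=0.86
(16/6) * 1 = 8/3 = 2.67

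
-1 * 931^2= -866761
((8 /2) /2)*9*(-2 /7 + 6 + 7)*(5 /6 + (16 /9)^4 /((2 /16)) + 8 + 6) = 110646491 /5103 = 21682.64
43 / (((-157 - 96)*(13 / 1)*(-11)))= 43 / 36179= 0.00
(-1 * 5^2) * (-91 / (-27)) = -2275 / 27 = -84.26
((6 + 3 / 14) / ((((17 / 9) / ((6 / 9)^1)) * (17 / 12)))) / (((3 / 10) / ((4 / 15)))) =2784 / 2023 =1.38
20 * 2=40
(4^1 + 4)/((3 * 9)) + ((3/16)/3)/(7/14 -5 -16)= 2597/8856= 0.29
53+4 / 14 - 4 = 345 / 7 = 49.29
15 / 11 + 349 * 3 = 11532 / 11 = 1048.36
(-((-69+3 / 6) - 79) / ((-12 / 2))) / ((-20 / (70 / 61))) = 2065 / 1464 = 1.41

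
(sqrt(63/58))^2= 63/58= 1.09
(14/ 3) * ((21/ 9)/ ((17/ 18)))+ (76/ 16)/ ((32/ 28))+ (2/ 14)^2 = 418661/ 26656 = 15.71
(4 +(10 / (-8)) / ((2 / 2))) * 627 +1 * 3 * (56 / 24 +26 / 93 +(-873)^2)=283726767 / 124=2288119.09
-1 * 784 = -784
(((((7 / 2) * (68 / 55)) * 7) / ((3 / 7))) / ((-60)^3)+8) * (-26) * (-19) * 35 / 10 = 246476158201 / 17820000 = 13831.43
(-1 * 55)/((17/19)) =-1045/17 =-61.47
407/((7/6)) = 2442/7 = 348.86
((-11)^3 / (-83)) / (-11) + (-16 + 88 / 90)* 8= -454309 / 3735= -121.64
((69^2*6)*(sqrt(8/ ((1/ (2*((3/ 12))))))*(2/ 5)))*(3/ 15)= 114264/ 25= 4570.56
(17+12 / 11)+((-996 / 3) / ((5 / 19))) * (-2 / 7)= 378.55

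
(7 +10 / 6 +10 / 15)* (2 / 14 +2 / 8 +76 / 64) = 59 / 4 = 14.75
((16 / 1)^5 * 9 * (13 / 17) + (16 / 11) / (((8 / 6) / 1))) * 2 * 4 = 10796140128 / 187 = 57733369.67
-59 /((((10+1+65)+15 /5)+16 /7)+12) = -0.63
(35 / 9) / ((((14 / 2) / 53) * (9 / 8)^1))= 2120 / 81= 26.17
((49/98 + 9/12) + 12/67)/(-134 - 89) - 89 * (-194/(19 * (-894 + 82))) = -259448537/230509748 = -1.13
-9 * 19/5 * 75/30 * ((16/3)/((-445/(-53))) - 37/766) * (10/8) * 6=-102629583/272696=-376.35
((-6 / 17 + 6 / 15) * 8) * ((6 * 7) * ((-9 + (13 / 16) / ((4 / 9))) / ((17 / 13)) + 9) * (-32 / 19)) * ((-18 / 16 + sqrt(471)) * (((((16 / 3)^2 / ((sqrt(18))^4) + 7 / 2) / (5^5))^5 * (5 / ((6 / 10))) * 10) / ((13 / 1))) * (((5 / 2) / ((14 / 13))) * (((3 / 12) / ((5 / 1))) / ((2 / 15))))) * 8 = 3916729690406575151 / 417593720779554748535156250000 -3916729690406575151 * sqrt(471) / 469792935876999092102050781250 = -0.00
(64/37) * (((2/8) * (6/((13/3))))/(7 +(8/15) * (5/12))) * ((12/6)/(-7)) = -5184/218855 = -0.02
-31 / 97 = -0.32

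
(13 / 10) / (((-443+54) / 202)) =-1313 / 1945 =-0.68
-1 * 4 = -4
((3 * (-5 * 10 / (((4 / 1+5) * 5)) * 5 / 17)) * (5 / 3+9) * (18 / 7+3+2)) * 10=-848000 / 1071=-791.78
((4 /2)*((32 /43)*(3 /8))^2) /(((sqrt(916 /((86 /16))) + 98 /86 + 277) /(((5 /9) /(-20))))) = -2990 /191788729 + sqrt(19694) /191788729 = -0.00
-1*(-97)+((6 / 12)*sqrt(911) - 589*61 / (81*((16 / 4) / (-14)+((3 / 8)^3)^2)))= sqrt(911) / 2+70009238977 / 42053985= 1679.84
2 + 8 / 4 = 4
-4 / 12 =-1 / 3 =-0.33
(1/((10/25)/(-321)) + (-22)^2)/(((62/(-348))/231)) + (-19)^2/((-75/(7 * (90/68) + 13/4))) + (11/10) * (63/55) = 13055959913/31620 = 412901.96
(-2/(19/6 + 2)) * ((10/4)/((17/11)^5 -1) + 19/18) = -10388203/19511493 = -0.53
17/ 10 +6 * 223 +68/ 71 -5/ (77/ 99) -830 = 2506019/ 4970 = 504.23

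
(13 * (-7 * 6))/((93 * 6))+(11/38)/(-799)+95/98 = -655075/69179817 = -0.01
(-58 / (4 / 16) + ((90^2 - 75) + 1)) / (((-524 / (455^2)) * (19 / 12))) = -4840658550 / 2489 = -1944820.63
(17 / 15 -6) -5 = -9.87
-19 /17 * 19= -361 /17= -21.24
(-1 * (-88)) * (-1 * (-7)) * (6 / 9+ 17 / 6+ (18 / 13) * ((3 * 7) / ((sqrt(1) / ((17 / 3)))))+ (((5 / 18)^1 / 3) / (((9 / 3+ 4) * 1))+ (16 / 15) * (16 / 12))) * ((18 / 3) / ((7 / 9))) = 366928672 / 455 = 806436.64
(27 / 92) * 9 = 243 / 92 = 2.64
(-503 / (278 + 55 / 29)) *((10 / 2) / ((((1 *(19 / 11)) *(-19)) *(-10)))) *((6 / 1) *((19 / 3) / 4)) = -160457 / 616892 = -0.26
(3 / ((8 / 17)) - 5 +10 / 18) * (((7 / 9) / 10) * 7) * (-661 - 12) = -4583803 / 6480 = -707.38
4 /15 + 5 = 79 /15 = 5.27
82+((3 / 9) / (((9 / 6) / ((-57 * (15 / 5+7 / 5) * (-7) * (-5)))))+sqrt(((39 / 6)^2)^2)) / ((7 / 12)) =-3189.57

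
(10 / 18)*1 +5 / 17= 130 / 153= 0.85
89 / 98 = 0.91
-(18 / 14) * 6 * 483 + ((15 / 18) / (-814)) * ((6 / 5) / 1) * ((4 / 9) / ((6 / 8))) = -40945022 / 10989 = -3726.00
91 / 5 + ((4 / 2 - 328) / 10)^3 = -34627.78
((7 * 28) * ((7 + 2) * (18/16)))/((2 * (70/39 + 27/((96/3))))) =1238328/3293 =376.05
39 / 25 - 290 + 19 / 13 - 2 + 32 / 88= -1031798 / 3575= -288.61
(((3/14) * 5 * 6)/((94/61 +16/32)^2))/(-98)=-37210/2362927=-0.02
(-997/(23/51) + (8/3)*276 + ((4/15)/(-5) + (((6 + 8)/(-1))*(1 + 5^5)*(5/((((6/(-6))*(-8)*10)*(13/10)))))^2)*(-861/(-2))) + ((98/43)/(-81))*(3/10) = 1720112767178284411/902561400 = 1905812465.70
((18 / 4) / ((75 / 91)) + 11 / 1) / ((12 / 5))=6.86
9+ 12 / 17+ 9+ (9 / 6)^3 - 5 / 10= 21.58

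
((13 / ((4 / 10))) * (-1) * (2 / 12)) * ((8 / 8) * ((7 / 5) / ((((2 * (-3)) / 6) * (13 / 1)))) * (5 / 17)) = 35 / 204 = 0.17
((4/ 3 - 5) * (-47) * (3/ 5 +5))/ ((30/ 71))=2283.99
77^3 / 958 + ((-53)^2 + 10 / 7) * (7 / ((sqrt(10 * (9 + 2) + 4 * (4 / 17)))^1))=456533 / 958 + 19673 * sqrt(32062) / 1886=2344.32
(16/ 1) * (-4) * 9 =-576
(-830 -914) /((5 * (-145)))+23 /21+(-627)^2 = 5985442324 /15225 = 393132.50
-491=-491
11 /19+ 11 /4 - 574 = -43371 /76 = -570.67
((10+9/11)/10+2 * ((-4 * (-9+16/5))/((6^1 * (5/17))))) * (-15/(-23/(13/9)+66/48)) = 138164/4895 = 28.23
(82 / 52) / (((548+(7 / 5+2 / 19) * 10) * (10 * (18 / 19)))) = 14801 / 50066640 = 0.00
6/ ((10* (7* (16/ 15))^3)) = 2025/ 1404928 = 0.00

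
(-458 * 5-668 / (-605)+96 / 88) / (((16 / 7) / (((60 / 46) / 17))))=-14533281 / 189244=-76.80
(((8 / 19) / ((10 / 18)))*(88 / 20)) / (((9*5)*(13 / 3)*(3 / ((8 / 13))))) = 1408 / 401375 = 0.00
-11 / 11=-1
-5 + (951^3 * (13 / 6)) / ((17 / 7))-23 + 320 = 26089265575 / 34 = 767331340.44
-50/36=-25/18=-1.39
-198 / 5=-39.60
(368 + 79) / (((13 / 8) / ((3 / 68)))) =12.14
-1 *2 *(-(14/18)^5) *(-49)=-1647086/59049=-27.89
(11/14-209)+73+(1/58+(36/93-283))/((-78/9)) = -102.61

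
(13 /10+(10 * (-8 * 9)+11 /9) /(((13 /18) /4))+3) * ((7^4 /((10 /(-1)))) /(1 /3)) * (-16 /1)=-14894680332 /325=-45829785.64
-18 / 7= -2.57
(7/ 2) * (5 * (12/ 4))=105/ 2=52.50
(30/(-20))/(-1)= 3/2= 1.50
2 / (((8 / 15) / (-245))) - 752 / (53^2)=-10326083 / 11236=-919.02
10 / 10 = 1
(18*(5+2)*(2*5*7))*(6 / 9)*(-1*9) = -52920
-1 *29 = -29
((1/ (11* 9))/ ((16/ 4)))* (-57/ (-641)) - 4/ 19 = -338087/ 1607628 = -0.21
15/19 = 0.79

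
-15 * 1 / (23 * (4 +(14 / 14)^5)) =-3 / 23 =-0.13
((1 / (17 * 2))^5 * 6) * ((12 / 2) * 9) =81 / 11358856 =0.00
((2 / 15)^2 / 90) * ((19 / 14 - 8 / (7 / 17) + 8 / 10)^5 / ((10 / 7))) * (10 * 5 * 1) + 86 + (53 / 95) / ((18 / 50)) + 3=-5406617769830659 / 513213750000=-10534.83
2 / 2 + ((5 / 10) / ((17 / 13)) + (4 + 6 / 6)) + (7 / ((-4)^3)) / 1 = 6825 / 1088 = 6.27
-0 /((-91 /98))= 0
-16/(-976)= 1/61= 0.02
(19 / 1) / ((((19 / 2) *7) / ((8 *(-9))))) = -144 / 7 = -20.57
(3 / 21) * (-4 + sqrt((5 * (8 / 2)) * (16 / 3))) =-4 / 7 + 8 * sqrt(15) / 21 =0.90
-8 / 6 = -4 / 3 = -1.33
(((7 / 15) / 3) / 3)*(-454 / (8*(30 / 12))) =-1589 / 1350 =-1.18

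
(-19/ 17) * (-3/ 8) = 57/ 136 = 0.42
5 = 5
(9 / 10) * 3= 2.70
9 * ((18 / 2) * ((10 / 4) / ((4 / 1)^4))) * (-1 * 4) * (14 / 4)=-2835 / 256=-11.07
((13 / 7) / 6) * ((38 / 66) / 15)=247 / 20790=0.01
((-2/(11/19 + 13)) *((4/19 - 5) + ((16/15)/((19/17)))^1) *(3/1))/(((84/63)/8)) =10.17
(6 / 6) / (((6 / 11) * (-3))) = -11 / 18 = -0.61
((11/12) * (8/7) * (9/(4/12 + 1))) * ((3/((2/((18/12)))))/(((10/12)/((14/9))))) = 297/10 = 29.70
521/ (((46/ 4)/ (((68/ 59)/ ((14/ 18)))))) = 637704/ 9499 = 67.13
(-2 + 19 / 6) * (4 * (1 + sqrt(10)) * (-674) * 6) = -18872 * sqrt(10) - 18872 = -78550.50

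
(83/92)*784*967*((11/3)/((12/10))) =432606790/207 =2089887.87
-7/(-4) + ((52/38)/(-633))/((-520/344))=421289/240540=1.75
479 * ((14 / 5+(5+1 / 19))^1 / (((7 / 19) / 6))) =2144004 / 35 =61257.26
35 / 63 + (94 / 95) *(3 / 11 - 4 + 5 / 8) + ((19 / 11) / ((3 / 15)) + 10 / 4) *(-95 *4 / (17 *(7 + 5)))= -14874593 / 639540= -23.26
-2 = -2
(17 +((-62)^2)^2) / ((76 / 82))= 605830473 / 38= 15942907.18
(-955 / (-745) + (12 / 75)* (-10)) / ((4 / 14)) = -1659 / 1490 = -1.11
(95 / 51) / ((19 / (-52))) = -260 / 51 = -5.10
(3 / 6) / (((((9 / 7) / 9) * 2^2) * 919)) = 7 / 7352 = 0.00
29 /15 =1.93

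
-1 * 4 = -4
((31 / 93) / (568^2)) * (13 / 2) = 13 / 1935744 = 0.00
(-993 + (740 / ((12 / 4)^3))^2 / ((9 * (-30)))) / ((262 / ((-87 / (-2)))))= -165.33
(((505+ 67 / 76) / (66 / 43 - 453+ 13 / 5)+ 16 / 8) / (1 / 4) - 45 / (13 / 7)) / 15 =-164783973 / 119184910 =-1.38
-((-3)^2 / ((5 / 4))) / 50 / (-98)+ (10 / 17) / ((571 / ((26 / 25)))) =151063 / 59455375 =0.00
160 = 160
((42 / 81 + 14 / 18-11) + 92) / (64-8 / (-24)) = 1.28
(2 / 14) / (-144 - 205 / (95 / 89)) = -19 / 44695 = -0.00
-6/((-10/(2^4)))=48/5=9.60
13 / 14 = 0.93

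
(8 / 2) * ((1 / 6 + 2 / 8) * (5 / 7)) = 25 / 21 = 1.19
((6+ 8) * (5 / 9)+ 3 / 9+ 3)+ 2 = 13.11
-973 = -973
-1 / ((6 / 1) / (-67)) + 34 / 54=637 / 54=11.80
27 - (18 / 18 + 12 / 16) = 101 / 4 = 25.25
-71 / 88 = -0.81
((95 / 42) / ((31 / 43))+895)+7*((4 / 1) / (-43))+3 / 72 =66998669 / 74648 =897.53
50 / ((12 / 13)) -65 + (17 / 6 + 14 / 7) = -6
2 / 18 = 1 / 9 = 0.11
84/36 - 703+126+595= 61/3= 20.33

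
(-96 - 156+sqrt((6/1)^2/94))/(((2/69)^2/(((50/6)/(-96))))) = 833175/32 - 39675* sqrt(94)/6016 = 25972.78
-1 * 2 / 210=-1 / 105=-0.01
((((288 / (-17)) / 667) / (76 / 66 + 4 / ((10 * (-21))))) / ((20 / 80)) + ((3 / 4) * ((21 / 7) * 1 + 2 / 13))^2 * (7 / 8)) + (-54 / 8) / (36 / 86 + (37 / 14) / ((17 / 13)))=1361152947334887 / 667520009762944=2.04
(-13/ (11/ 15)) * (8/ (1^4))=-1560/ 11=-141.82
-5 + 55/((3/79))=4330/3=1443.33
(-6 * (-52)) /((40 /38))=1482 /5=296.40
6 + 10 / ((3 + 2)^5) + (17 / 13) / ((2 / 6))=80651 / 8125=9.93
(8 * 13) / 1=104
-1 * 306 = -306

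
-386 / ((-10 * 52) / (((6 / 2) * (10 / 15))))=193 / 130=1.48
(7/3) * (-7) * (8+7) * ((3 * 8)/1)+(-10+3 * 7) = -5869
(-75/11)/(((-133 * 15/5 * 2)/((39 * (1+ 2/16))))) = 8775/23408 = 0.37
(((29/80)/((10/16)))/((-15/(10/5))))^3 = -24389/52734375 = -0.00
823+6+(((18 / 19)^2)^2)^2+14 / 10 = 70570853549112 / 84917815205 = 831.05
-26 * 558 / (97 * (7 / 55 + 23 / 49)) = -3258255 / 12998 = -250.67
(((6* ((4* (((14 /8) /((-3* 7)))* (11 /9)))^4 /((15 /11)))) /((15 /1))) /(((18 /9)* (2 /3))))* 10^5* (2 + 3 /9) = 2254714000 /1594323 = 1414.21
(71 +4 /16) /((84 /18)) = 855 /56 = 15.27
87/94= 0.93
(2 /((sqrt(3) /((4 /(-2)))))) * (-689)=2756 * sqrt(3) /3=1591.18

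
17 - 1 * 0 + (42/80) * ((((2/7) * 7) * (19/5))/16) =27599/1600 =17.25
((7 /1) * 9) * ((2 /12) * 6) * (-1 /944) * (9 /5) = -567 /4720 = -0.12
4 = 4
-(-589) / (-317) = -589 / 317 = -1.86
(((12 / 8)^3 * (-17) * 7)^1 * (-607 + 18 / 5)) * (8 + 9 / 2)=48468105 / 16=3029256.56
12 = 12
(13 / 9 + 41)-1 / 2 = 755 / 18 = 41.94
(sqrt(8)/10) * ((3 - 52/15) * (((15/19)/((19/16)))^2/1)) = -5376 * sqrt(2)/130321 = -0.06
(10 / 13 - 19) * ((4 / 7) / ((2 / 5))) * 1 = -2370 / 91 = -26.04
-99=-99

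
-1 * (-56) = 56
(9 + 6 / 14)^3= 287496 / 343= 838.18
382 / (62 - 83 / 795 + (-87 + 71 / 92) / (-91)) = 2542492680 / 418267739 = 6.08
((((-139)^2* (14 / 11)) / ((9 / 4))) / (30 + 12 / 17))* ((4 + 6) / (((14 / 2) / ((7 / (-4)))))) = -22991990 / 25839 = -889.82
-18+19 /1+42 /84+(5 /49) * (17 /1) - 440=-42803 /98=-436.77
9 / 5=1.80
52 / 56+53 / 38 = 309 / 133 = 2.32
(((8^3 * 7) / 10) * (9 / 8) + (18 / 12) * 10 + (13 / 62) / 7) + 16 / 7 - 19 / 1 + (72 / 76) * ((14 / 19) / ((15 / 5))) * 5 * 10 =323649329 / 783370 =413.15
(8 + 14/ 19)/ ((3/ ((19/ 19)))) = 166/ 57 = 2.91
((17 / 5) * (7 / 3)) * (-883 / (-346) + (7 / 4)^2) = 1849379 / 41520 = 44.54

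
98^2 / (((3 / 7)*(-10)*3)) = -33614 / 45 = -746.98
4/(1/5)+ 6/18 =61/3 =20.33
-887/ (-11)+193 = 273.64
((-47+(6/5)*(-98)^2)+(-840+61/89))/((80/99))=234339237/17800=13165.13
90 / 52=45 / 26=1.73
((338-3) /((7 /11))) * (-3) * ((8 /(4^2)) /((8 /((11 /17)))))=-63.87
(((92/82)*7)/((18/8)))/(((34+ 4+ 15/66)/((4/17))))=113344/5275593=0.02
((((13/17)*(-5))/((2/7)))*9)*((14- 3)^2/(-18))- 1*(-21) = 56483/68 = 830.63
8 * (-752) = -6016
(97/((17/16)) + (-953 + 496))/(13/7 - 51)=43519/5848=7.44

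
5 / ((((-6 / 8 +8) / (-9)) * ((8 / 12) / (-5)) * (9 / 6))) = 900 / 29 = 31.03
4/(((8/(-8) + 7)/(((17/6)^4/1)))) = 42.96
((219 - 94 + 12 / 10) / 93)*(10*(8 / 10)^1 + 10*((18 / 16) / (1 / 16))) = 118628 / 465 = 255.11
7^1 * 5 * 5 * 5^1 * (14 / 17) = 12250 / 17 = 720.59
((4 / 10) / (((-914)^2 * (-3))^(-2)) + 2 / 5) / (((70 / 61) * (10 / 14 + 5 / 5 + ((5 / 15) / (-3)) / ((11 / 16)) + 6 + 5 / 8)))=60689324642291928 / 226685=267725366223.14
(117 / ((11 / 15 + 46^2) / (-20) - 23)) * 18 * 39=-24640200 / 38651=-637.50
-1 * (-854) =854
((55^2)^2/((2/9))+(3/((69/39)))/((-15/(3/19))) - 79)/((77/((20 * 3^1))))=1079680171902/33649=32086545.57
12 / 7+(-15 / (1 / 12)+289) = 775 / 7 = 110.71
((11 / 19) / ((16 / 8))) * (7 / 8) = 77 / 304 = 0.25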